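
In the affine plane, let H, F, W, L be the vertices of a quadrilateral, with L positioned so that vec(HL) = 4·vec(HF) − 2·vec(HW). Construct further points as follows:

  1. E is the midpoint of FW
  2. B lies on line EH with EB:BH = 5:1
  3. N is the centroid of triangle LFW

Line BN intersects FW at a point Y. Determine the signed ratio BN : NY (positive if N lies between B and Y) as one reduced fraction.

BN:NY = -7/2

Assign H = (0, 0), F = (1, 0), W = (0, 1), L = (4, -2) — the answer is frame-independent, so this choice is without loss of generality.
1. E is the midpoint of FW ⇒ E = (1/2, 1/2)
2. B lies on line EH with EB:BH = 5:1 ⇒ B = (1/12, 1/12)
3. N is the centroid of triangle LFW ⇒ N = (5/3, -1/3)
line BN meets FW at Y = (17/14, -3/14)
N = B + t·(Y−B) with t = 7/5, so BN:NY = 7/5:-2/5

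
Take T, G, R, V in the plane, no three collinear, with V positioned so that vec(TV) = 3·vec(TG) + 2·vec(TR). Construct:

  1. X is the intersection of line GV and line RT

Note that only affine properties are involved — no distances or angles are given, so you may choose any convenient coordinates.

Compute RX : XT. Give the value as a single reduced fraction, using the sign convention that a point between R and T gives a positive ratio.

Choose coordinates T = (0, 0), G = (1, 0), R = (0, 1), V = (3, 2).
1. X is the intersection of line GV and line RT ⇒ X = (0, -1)
X = R + t·(T−R) with t = 2, so RX:XT = t:(1−t) = 2:-1

RX:XT = -2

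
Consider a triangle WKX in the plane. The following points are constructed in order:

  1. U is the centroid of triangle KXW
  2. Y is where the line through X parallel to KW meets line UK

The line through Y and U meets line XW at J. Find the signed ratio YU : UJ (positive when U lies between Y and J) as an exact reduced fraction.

Work in coordinates with W = (0, 0), K = (1, 0), X = (0, 1).
1. U is the centroid of triangle KXW ⇒ U = (1/3, 1/3)
2. Y is where the line through X parallel to KW meets line UK ⇒ Y = (-1, 1)
line YU meets XW at J = (0, 1/2)
U = Y + t·(J−Y) with t = 4/3, so YU:UJ = 4/3:-1/3

YU:UJ = -4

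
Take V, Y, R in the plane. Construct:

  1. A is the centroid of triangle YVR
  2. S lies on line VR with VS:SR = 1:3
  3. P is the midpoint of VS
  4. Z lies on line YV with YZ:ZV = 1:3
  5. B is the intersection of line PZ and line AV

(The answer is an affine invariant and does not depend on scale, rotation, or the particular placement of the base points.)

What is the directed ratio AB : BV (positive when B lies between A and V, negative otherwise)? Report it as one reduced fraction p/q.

AB:BV = 19/9

Set V = (0, 0), Y = (1, 0), R = (0, 1); any affine frame gives the same invariant.
1. A is the centroid of triangle YVR ⇒ A = (1/3, 1/3)
2. S lies on line VR with VS:SR = 1:3 ⇒ S = (0, 1/4)
3. P is the midpoint of VS ⇒ P = (0, 1/8)
4. Z lies on line YV with YZ:ZV = 1:3 ⇒ Z = (3/4, 0)
5. B is the intersection of line PZ and line AV ⇒ B = (3/28, 3/28)
B = A + t·(V−A) with t = 19/28, so AB:BV = t:(1−t) = 19/28:9/28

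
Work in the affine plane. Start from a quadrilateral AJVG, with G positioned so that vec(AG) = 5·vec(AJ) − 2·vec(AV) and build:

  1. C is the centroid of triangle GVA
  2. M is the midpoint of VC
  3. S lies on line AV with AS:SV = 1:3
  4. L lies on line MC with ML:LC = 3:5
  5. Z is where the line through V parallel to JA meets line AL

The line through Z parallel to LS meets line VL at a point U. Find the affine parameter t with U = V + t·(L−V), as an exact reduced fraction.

t = -8/3

Work in coordinates with A = (0, 0), J = (1, 0), V = (0, 1), G = (5, -2).
1. C is the centroid of triangle GVA ⇒ C = (5/3, -1/3)
2. M is the midpoint of VC ⇒ M = (5/6, 1/3)
3. S lies on line AV with AS:SV = 1:3 ⇒ S = (0, 1/4)
4. L lies on line MC with ML:LC = 3:5 ⇒ L = (55/48, 1/12)
5. Z is where the line through V parallel to JA meets line AL ⇒ Z = (55/4, 1)
through Z parallel to LS: direction (-55/48, 1/6); meets VL at U = (-55/18, 31/9)
U = V + t·(L−V) with t = -8/3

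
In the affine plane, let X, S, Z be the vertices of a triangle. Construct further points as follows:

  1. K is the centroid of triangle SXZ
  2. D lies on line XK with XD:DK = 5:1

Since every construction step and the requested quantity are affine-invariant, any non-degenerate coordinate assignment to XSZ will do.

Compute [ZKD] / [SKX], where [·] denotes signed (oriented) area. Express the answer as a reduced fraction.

Choose coordinates X = (0, 0), S = (1, 0), Z = (0, 1).
1. K is the centroid of triangle SXZ ⇒ K = (1/3, 1/3)
2. D lies on line XK with XD:DK = 5:1 ⇒ D = (5/18, 5/18)
2·[ZKD] = -1/18, 2·[SKX] = 1/3
[ZKD]:[SKX] = -1/18:1/3 = -1/6

[ZKD]:[SKX] = -1/6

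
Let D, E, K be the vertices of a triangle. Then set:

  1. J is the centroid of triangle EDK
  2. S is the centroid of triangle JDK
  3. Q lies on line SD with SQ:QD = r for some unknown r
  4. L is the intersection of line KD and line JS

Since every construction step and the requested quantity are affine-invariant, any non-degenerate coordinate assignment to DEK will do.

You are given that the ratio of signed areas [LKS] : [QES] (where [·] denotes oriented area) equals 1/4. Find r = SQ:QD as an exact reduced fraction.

r = -1/3

Choose coordinates D = (0, 0), E = (1, 0), K = (0, 1).
1. J is the centroid of triangle EDK ⇒ J = (1/3, 1/3)
2. S is the centroid of triangle JDK ⇒ S = (1/9, 4/9)
3. With SQ:QD = r, write λ = r/(r+1) so Q = S + λ·(D−S); Q is affine-linear in λ
4. L is the intersection of line KD and line JS ⇒ L = (0, 1/2)
Every point depending on Q is an affine combination of Q and λ-independent points, so each such coordinate is linear in λ; the λ² term in each signed area is a multiple of (D−S)×(D−S) = 0, so 2·[LKS] and 2·[QES] are each linear in λ. Evaluating at λ=0 and λ=1:
  2·[LKS] = -1/18,   2·[QES] = 4/9·λ
So [LKS]:[QES] = (-1/18) / (4/9·λ). Setting this equal to 1/4:
  -1/18 = 1/4·(4/9·λ)  ⇒  λ = -1/2
Then r = λ/(1−λ) = (-1/2)/(3/2) = -1/3. Check: with r = -1/3, Q = (1/6, 2/3) and [LKS]:[QES] = 1/4 as required.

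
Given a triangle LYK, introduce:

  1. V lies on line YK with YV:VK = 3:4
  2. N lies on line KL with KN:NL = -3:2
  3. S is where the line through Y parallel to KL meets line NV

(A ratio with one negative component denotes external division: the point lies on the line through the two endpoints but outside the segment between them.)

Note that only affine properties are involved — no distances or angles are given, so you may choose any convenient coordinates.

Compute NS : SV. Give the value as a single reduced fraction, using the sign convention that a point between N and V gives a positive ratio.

Work in coordinates with L = (0, 0), Y = (1, 0), K = (0, 1).
1. V lies on line YK with YV:VK = 3:4 ⇒ V = (4/7, 3/7)
2. N lies on line KL with KN:NL = -3:2 ⇒ N = (0, -2)
3. S is where the line through Y parallel to KL meets line NV ⇒ S = (1, 9/4)
S = N + t·(V−N) with t = 7/4, so NS:SV = t:(1−t) = 7/4:-3/4

NS:SV = -7/3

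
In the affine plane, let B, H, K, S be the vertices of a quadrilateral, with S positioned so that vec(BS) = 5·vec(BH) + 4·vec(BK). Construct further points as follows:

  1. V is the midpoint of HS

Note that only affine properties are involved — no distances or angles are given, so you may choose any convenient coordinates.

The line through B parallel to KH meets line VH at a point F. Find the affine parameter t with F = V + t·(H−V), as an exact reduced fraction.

t = 5/4

Choose coordinates B = (0, 0), H = (1, 0), K = (0, 1), S = (5, 4).
1. V is the midpoint of HS ⇒ V = (3, 2)
through B parallel to KH: direction (1, -1); meets VH at F = (1/2, -1/2)
F = V + t·(H−V) with t = 5/4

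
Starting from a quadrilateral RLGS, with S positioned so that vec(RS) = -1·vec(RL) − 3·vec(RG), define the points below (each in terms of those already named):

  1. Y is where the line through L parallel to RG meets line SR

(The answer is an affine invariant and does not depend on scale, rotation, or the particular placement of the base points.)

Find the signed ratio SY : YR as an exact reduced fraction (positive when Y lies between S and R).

SY:YR = -2

Choose coordinates R = (0, 0), L = (1, 0), G = (0, 1), S = (-1, -3).
1. Y is where the line through L parallel to RG meets line SR ⇒ Y = (1, 3)
Y = S + t·(R−S) with t = 2, so SY:YR = t:(1−t) = 2:-1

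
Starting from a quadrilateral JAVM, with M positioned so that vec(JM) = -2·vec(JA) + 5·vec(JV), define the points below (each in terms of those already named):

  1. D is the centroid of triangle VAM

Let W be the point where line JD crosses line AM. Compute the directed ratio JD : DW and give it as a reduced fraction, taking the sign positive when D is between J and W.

JD:DW = 13/2

Assign J = (0, 0), A = (1, 0), V = (0, 1), M = (-2, 5) — the answer is frame-independent, so this choice is without loss of generality.
1. D is the centroid of triangle VAM ⇒ D = (-1/3, 2)
line JD meets AM at W = (-5/13, 30/13)
D = J + t·(W−J) with t = 13/15, so JD:DW = 13/15:2/15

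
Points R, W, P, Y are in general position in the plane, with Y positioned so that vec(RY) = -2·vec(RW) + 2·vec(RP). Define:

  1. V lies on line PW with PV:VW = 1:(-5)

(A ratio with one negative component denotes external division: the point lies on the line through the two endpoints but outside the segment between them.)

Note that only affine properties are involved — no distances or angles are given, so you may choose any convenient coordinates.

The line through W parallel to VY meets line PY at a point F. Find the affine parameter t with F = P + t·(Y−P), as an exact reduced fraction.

Set R = (0, 0), W = (1, 0), P = (0, 1), Y = (-2, 2); any affine frame gives the same invariant.
1. V lies on line PW with PV:VW = 1:(-5) ⇒ V = (-1/4, 5/4)
through W parallel to VY: direction (-7/4, 3/4); meets PY at F = (8, -3)
F = P + t·(Y−P) with t = -4

t = -4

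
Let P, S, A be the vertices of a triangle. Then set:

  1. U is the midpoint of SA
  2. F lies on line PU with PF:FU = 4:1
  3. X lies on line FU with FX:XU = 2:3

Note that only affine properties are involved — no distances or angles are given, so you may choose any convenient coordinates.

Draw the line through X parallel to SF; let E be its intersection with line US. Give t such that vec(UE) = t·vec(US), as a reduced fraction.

t = 3/5

Choose coordinates P = (0, 0), S = (1, 0), A = (0, 1).
1. U is the midpoint of SA ⇒ U = (1/2, 1/2)
2. F lies on line PU with PF:FU = 4:1 ⇒ F = (2/5, 2/5)
3. X lies on line FU with FX:XU = 2:3 ⇒ X = (11/25, 11/25)
through X parallel to SF: direction (-3/5, 2/5); meets US at E = (4/5, 1/5)
E = U + t·(S−U) with t = 3/5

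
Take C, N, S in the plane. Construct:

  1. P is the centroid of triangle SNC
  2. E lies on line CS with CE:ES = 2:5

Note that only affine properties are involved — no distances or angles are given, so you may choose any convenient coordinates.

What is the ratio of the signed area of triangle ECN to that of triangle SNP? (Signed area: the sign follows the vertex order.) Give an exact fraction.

[ECN]:[SNP] = -6/7

Set C = (0, 0), N = (1, 0), S = (0, 1); any affine frame gives the same invariant.
1. P is the centroid of triangle SNC ⇒ P = (1/3, 1/3)
2. E lies on line CS with CE:ES = 2:5 ⇒ E = (0, 2/7)
2·[ECN] = 2/7, 2·[SNP] = -1/3
[ECN]:[SNP] = 2/7:-1/3 = -6/7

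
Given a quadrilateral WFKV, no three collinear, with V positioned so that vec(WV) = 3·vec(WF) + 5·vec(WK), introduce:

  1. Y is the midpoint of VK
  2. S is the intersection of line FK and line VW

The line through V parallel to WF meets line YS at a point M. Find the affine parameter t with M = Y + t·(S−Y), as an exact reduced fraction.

Set W = (0, 0), F = (1, 0), K = (0, 1), V = (3, 5); any affine frame gives the same invariant.
1. Y is the midpoint of VK ⇒ Y = (3/2, 3)
2. S is the intersection of line FK and line VW ⇒ S = (3/8, 5/8)
through V parallel to WF: direction (1, 0); meets YS at M = (93/38, 5)
M = Y + t·(S−Y) with t = -16/19

t = -16/19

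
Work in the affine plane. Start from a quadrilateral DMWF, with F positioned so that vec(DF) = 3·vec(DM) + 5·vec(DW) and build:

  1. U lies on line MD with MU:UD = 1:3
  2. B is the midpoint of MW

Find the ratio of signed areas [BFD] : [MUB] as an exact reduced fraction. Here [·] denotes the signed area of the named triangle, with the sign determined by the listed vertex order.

Choose coordinates D = (0, 0), M = (1, 0), W = (0, 1), F = (3, 5).
1. U lies on line MD with MU:UD = 1:3 ⇒ U = (3/4, 0)
2. B is the midpoint of MW ⇒ B = (1/2, 1/2)
2·[BFD] = 1, 2·[MUB] = -1/8
[BFD]:[MUB] = 1:-1/8 = -8

[BFD]:[MUB] = -8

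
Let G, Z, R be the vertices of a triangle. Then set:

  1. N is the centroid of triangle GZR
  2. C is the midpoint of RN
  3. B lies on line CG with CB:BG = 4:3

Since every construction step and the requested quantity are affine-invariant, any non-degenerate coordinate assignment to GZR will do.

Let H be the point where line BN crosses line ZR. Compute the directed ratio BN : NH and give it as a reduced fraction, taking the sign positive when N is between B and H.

Choose coordinates G = (0, 0), Z = (1, 0), R = (0, 1).
1. N is the centroid of triangle GZR ⇒ N = (1/3, 1/3)
2. C is the midpoint of RN ⇒ C = (1/6, 2/3)
3. B lies on line CG with CB:BG = 4:3 ⇒ B = (1/14, 2/7)
line BN meets ZR at H = (8/13, 5/13)
N = B + t·(H−B) with t = 13/27, so BN:NH = 13/27:14/27

BN:NH = 13/14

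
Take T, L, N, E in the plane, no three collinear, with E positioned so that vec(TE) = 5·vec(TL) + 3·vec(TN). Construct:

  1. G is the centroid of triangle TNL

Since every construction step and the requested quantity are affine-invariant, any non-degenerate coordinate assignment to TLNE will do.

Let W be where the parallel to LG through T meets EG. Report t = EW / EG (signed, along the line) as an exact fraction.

Assign T = (0, 0), L = (1, 0), N = (0, 1), E = (5, 3) — the answer is frame-independent, so this choice is without loss of generality.
1. G is the centroid of triangle TNL ⇒ G = (1/3, 1/3)
through T parallel to LG: direction (-2/3, 1/3); meets EG at W = (-2/15, 1/15)
W = E + t·(G−E) with t = 11/10

t = 11/10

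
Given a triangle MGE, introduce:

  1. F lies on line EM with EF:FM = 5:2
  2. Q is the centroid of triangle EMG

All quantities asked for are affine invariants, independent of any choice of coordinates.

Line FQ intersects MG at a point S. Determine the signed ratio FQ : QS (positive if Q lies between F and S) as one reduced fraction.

Work in coordinates with M = (0, 0), G = (1, 0), E = (0, 1).
1. F lies on line EM with EF:FM = 5:2 ⇒ F = (0, 2/7)
2. Q is the centroid of triangle EMG ⇒ Q = (1/3, 1/3)
line FQ meets MG at S = (-2, 0)
Q = F + t·(S−F) with t = -1/6, so FQ:QS = -1/6:7/6

FQ:QS = -1/7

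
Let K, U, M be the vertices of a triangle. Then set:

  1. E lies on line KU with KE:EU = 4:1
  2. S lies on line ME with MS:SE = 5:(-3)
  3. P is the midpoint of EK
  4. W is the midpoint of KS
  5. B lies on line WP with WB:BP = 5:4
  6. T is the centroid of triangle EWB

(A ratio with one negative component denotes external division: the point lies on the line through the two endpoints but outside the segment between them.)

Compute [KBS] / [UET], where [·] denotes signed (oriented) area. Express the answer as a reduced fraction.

[KBS]:[UET] = -60/13

Work in coordinates with K = (0, 0), U = (1, 0), M = (0, 1).
1. E lies on line KU with KE:EU = 4:1 ⇒ E = (4/5, 0)
2. S lies on line ME with MS:SE = 5:(-3) ⇒ S = (2, -3/2)
3. P is the midpoint of EK ⇒ P = (2/5, 0)
4. W is the midpoint of KS ⇒ W = (1, -3/4)
5. B lies on line WP with WB:BP = 5:4 ⇒ B = (2/3, -1/3)
6. T is the centroid of triangle EWB ⇒ T = (37/45, -13/36)
2·[KBS] = -1/3, 2·[UET] = 13/180
[KBS]:[UET] = -1/3:13/180 = -60/13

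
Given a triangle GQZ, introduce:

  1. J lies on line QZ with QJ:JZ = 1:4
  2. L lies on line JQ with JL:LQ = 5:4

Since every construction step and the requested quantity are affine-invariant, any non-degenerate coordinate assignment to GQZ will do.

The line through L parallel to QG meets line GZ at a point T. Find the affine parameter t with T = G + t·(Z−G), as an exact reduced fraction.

Set G = (0, 0), Q = (1, 0), Z = (0, 1); any affine frame gives the same invariant.
1. J lies on line QZ with QJ:JZ = 1:4 ⇒ J = (4/5, 1/5)
2. L lies on line JQ with JL:LQ = 5:4 ⇒ L = (41/45, 4/45)
through L parallel to QG: direction (-1, 0); meets GZ at T = (0, 4/45)
T = G + t·(Z−G) with t = 4/45

t = 4/45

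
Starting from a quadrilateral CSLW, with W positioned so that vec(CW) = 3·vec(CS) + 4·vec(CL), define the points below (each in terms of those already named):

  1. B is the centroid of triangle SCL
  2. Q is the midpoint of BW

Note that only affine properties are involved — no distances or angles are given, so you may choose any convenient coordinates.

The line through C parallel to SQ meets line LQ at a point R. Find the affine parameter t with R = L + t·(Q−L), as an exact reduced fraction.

t = 4/17

Assign C = (0, 0), S = (1, 0), L = (0, 1), W = (3, 4) — the answer is frame-independent, so this choice is without loss of generality.
1. B is the centroid of triangle SCL ⇒ B = (1/3, 1/3)
2. Q is the midpoint of BW ⇒ Q = (5/3, 13/6)
through C parallel to SQ: direction (2/3, 13/6); meets LQ at R = (20/51, 65/51)
R = L + t·(Q−L) with t = 4/17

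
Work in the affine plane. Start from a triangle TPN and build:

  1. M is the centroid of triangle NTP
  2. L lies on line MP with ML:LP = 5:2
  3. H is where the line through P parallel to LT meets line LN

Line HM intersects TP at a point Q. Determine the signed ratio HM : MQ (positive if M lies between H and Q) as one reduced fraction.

Assign T = (0, 0), P = (1, 0), N = (0, 1) — the answer is frame-independent, so this choice is without loss of generality.
1. M is the centroid of triangle NTP ⇒ M = (1/3, 1/3)
2. L lies on line MP with ML:LP = 5:2 ⇒ L = (17/21, 2/21)
3. H is where the line through P parallel to LT meets line LN ⇒ H = (19/21, -4/357)
line HM meets TP at Q = (109/123, 0)
M = H + t·(Q−H) with t = 123/4, so HM:MQ = 123/4:-119/4

HM:MQ = -123/119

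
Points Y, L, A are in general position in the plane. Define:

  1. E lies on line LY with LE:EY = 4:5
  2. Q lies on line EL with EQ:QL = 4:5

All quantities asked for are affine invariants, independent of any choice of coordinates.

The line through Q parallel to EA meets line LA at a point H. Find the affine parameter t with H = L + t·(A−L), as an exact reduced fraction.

t = 5/9

Choose coordinates Y = (0, 0), L = (1, 0), A = (0, 1).
1. E lies on line LY with LE:EY = 4:5 ⇒ E = (5/9, 0)
2. Q lies on line EL with EQ:QL = 4:5 ⇒ Q = (61/81, 0)
through Q parallel to EA: direction (-5/9, 1); meets LA at H = (4/9, 5/9)
H = L + t·(A−L) with t = 5/9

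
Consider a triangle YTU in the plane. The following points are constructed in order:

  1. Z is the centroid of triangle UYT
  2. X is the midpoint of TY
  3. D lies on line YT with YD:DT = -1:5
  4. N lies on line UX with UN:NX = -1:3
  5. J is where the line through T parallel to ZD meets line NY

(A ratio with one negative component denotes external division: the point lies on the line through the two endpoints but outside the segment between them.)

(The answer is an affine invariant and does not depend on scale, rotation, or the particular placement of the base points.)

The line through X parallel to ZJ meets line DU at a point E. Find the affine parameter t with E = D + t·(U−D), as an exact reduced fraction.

t = -59/3

Work in coordinates with Y = (0, 0), T = (1, 0), U = (0, 1).
1. Z is the centroid of triangle UYT ⇒ Z = (1/3, 1/3)
2. X is the midpoint of TY ⇒ X = (1/2, 0)
3. D lies on line YT with YD:DT = -1:5 ⇒ D = (-1/4, 0)
4. N lies on line UX with UN:NX = -1:3 ⇒ N = (-1/4, 3/2)
5. J is where the line through T parallel to ZD meets line NY ⇒ J = (2/23, -12/23)
through X parallel to ZJ: direction (-17/69, -59/69); meets DU at E = (-31/6, -59/3)
E = D + t·(U−D) with t = -59/3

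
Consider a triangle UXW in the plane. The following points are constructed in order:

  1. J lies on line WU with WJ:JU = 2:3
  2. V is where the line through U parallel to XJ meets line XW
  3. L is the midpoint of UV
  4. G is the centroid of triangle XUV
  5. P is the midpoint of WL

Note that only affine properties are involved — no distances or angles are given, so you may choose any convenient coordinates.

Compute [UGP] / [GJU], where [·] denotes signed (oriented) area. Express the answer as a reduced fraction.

Set U = (0, 0), X = (1, 0), W = (0, 1); any affine frame gives the same invariant.
1. J lies on line WU with WJ:JU = 2:3 ⇒ J = (0, 3/5)
2. V is where the line through U parallel to XJ meets line XW ⇒ V = (5/2, -3/2)
3. L is the midpoint of UV ⇒ L = (5/4, -3/4)
4. G is the centroid of triangle XUV ⇒ G = (7/6, -1/2)
5. P is the midpoint of WL ⇒ P = (5/8, 1/8)
2·[UGP] = 11/24, 2·[GJU] = 7/10
[UGP]:[GJU] = 11/24:7/10 = 55/84

[UGP]:[GJU] = 55/84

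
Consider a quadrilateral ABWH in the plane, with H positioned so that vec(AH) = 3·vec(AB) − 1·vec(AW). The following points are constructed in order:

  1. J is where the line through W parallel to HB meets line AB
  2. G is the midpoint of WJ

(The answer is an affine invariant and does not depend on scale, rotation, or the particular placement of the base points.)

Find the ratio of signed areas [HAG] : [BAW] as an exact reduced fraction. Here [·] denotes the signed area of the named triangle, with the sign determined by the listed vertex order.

Choose coordinates A = (0, 0), B = (1, 0), W = (0, 1), H = (3, -1).
1. J is where the line through W parallel to HB meets line AB ⇒ J = (2, 0)
2. G is the midpoint of WJ ⇒ G = (1, 1/2)
2·[HAG] = -5/2, 2·[BAW] = -1
[HAG]:[BAW] = -5/2:-1 = 5/2

[HAG]:[BAW] = 5/2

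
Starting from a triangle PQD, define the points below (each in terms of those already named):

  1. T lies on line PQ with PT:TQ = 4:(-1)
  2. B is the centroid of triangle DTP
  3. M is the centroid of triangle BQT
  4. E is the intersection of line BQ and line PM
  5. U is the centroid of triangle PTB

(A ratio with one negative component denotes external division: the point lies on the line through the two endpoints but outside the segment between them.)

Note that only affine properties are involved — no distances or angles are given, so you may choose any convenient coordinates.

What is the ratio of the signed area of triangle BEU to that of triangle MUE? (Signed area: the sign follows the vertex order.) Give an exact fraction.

Choose coordinates P = (0, 0), Q = (1, 0), D = (0, 1).
1. T lies on line PQ with PT:TQ = 4:(-1) ⇒ T = (4/3, 0)
2. B is the centroid of triangle DTP ⇒ B = (4/9, 1/3)
3. M is the centroid of triangle BQT ⇒ M = (25/27, 1/9)
4. E is the intersection of line BQ and line PM ⇒ E = (5/6, 1/10)
5. U is the centroid of triangle PTB ⇒ U = (16/27, 1/9)
2·[BEU] = -7/135, 2·[MUE] = 1/270
[BEU]:[MUE] = -7/135:1/270 = -14

[BEU]:[MUE] = -14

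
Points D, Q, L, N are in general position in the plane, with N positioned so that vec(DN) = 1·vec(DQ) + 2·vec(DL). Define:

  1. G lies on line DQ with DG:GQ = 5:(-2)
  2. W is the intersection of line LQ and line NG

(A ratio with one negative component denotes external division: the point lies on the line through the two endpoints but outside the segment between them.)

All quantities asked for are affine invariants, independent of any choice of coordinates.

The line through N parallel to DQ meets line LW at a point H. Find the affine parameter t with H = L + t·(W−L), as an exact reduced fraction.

t = -1/2

Assign D = (0, 0), Q = (1, 0), L = (0, 1), N = (1, 2) — the answer is frame-independent, so this choice is without loss of generality.
1. G lies on line DQ with DG:GQ = 5:(-2) ⇒ G = (5/3, 0)
2. W is the intersection of line LQ and line NG ⇒ W = (2, -1)
through N parallel to DQ: direction (1, 0); meets LW at H = (-1, 2)
H = L + t·(W−L) with t = -1/2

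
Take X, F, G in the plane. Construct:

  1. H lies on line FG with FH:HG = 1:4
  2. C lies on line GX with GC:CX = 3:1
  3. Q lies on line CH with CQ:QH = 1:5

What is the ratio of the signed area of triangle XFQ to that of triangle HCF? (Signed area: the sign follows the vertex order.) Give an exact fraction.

Assign X = (0, 0), F = (1, 0), G = (0, 1) — the answer is frame-independent, so this choice is without loss of generality.
1. H lies on line FG with FH:HG = 1:4 ⇒ H = (4/5, 1/5)
2. C lies on line GX with GC:CX = 3:1 ⇒ C = (0, 1/4)
3. Q lies on line CH with CQ:QH = 1:5 ⇒ Q = (2/15, 29/120)
2·[XFQ] = 29/120, 2·[HCF] = 3/20
[XFQ]:[HCF] = 29/120:3/20 = 29/18

[XFQ]:[HCF] = 29/18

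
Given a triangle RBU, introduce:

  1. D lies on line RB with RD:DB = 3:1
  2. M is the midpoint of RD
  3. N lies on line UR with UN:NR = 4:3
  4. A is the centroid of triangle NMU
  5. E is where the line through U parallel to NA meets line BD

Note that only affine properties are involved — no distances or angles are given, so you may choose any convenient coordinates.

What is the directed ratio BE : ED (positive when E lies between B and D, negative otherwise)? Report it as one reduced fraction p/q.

BE:ED = -29/27

Assign R = (0, 0), B = (1, 0), U = (0, 1) — the answer is frame-independent, so this choice is without loss of generality.
1. D lies on line RB with RD:DB = 3:1 ⇒ D = (3/4, 0)
2. M is the midpoint of RD ⇒ M = (3/8, 0)
3. N lies on line UR with UN:NR = 4:3 ⇒ N = (0, 3/7)
4. A is the centroid of triangle NMU ⇒ A = (1/8, 10/21)
5. E is where the line through U parallel to NA meets line BD ⇒ E = (-21/8, 0)
E = B + t·(D−B) with t = 29/2, so BE:ED = t:(1−t) = 29/2:-27/2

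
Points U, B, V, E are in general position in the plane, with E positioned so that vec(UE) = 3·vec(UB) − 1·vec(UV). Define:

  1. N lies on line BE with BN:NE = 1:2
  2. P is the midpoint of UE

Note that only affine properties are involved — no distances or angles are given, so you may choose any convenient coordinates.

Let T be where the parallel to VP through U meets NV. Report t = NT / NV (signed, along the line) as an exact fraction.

t = 4

Set U = (0, 0), B = (1, 0), V = (0, 1), E = (3, -1); any affine frame gives the same invariant.
1. N lies on line BE with BN:NE = 1:2 ⇒ N = (5/3, -1/3)
2. P is the midpoint of UE ⇒ P = (3/2, -1/2)
through U parallel to VP: direction (3/2, -3/2); meets NV at T = (-5, 5)
T = N + t·(V−N) with t = 4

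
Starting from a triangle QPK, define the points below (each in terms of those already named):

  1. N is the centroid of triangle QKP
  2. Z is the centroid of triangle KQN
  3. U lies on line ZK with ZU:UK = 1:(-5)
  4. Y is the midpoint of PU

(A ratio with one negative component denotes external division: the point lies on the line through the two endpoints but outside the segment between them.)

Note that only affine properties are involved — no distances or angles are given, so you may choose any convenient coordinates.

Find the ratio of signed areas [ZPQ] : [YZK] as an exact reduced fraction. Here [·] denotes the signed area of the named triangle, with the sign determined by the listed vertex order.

Work in coordinates with Q = (0, 0), P = (1, 0), K = (0, 1).
1. N is the centroid of triangle QKP ⇒ N = (1/3, 1/3)
2. Z is the centroid of triangle KQN ⇒ Z = (1/9, 4/9)
3. U lies on line ZK with ZU:UK = 1:(-5) ⇒ U = (5/36, 11/36)
4. Y is the midpoint of PU ⇒ Y = (41/72, 11/72)
2·[ZPQ] = -4/9, 2·[YZK] = -2/9
[ZPQ]:[YZK] = -4/9:-2/9 = 2

[ZPQ]:[YZK] = 2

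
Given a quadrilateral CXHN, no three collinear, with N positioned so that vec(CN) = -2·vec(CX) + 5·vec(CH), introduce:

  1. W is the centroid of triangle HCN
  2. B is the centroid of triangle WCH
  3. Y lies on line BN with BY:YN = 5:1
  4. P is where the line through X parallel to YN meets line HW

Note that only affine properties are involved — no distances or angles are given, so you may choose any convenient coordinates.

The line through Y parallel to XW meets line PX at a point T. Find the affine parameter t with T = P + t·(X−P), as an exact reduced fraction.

Assign C = (0, 0), X = (1, 0), H = (0, 1), N = (-2, 5) — the answer is frame-independent, so this choice is without loss of generality.
1. W is the centroid of triangle HCN ⇒ W = (-2/3, 2)
2. B is the centroid of triangle WCH ⇒ B = (-2/9, 1)
3. Y lies on line BN with BY:YN = 5:1 ⇒ Y = (-46/27, 13/3)
4. P is where the line through X parallel to YN meets line HW ⇒ P = (5/3, -3/2)
through Y parallel to XW: direction (-5/3, 2); meets PX at T = (-1/27, 7/3)
T = P + t·(X−P) with t = 23/9

t = 23/9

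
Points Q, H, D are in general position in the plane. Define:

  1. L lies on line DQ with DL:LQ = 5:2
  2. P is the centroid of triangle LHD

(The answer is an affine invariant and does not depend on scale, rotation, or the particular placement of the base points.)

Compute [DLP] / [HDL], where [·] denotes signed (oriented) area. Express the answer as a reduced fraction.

[DLP]:[HDL] = 1/3

Assign Q = (0, 0), H = (1, 0), D = (0, 1) — the answer is frame-independent, so this choice is without loss of generality.
1. L lies on line DQ with DL:LQ = 5:2 ⇒ L = (0, 2/7)
2. P is the centroid of triangle LHD ⇒ P = (1/3, 3/7)
2·[DLP] = 5/21, 2·[HDL] = 5/7
[DLP]:[HDL] = 5/21:5/7 = 1/3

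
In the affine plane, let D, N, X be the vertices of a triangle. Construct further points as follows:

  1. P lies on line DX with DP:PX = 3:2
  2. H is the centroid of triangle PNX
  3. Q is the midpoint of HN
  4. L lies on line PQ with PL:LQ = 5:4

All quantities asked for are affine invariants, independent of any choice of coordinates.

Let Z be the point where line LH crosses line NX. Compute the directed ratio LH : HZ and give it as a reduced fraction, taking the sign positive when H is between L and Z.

LH:HZ = 11/18

Assign D = (0, 0), N = (1, 0), X = (0, 1) — the answer is frame-independent, so this choice is without loss of generality.
1. P lies on line DX with DP:PX = 3:2 ⇒ P = (0, 3/5)
2. H is the centroid of triangle PNX ⇒ H = (1/3, 8/15)
3. Q is the midpoint of HN ⇒ Q = (2/3, 4/15)
4. L lies on line PQ with PL:LQ = 5:4 ⇒ L = (10/27, 56/135)
line LH meets NX at Z = (3/11, 8/11)
H = L + t·(Z−L) with t = 11/29, so LH:HZ = 11/29:18/29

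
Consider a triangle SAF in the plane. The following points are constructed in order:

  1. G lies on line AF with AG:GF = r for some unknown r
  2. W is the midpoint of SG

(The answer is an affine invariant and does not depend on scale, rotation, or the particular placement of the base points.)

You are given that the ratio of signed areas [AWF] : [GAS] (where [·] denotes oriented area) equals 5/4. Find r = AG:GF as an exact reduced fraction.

Set S = (0, 0), A = (1, 0), F = (0, 1); any affine frame gives the same invariant.
1. With AG:GF = r, write λ = r/(r+1) so G = A + λ·(F−A); G is affine-linear in λ
2. W is the midpoint of SG ⇒ W is an affine combination of earlier points and hence also affine-linear in λ
Every point depending on G is an affine combination of G and λ-independent points, so each such coordinate is linear in λ; the λ² term in each signed area is a multiple of (F−A)×(F−A) = 0, so 2·[AWF] and 2·[GAS] are each linear in λ. Evaluating at λ=0 and λ=1:
  2·[AWF] = -1/2,   2·[GAS] = −λ
So [AWF]:[GAS] = (-1/2) / (−λ). Setting this equal to 5/4:
  -1/2 = 5/4·(−λ)  ⇒  λ = 2/5
Then r = λ/(1−λ) = (2/5)/(3/5) = 2/3. Check: with r = 2/3, G = (3/5, 2/5) and [AWF]:[GAS] = 5/4 as required.

r = 2/3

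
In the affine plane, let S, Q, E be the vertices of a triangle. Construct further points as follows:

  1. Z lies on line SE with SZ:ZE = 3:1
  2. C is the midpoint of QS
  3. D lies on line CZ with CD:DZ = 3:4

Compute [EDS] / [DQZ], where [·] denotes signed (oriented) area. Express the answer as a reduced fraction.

Choose coordinates S = (0, 0), Q = (1, 0), E = (0, 1).
1. Z lies on line SE with SZ:ZE = 3:1 ⇒ Z = (0, 3/4)
2. C is the midpoint of QS ⇒ C = (1/2, 0)
3. D lies on line CZ with CD:DZ = 3:4 ⇒ D = (2/7, 9/28)
2·[EDS] = -2/7, 2·[DQZ] = 3/14
[EDS]:[DQZ] = -2/7:3/14 = -4/3

[EDS]:[DQZ] = -4/3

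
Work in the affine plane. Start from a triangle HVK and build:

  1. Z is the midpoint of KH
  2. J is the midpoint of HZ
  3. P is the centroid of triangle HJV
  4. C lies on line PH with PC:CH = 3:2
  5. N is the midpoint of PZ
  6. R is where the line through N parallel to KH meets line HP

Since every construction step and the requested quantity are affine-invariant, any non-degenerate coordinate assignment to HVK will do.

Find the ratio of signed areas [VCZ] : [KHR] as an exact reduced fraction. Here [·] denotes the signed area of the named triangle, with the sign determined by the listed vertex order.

[VCZ]:[KHR] = -12/5

Choose coordinates H = (0, 0), V = (1, 0), K = (0, 1).
1. Z is the midpoint of KH ⇒ Z = (0, 1/2)
2. J is the midpoint of HZ ⇒ J = (0, 1/4)
3. P is the centroid of triangle HJV ⇒ P = (1/3, 1/12)
4. C lies on line PH with PC:CH = 3:2 ⇒ C = (2/15, 1/30)
5. N is the midpoint of PZ ⇒ N = (1/6, 7/24)
6. R is where the line through N parallel to KH meets line HP ⇒ R = (1/6, 1/24)
2·[VCZ] = -2/5, 2·[KHR] = 1/6
[VCZ]:[KHR] = -2/5:1/6 = -12/5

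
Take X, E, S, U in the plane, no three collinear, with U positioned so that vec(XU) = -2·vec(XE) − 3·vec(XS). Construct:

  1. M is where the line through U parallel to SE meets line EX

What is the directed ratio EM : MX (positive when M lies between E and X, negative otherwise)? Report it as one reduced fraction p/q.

Set X = (0, 0), E = (1, 0), S = (0, 1), U = (-2, -3); any affine frame gives the same invariant.
1. M is where the line through U parallel to SE meets line EX ⇒ M = (-5, 0)
M = E + t·(X−E) with t = 6, so EM:MX = t:(1−t) = 6:-5

EM:MX = -6/5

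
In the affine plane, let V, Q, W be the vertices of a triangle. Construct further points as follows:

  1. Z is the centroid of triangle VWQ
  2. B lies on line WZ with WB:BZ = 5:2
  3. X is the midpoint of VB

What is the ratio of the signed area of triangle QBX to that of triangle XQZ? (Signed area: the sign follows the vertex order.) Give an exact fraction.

Assign V = (0, 0), Q = (1, 0), W = (0, 1) — the answer is frame-independent, so this choice is without loss of generality.
1. Z is the centroid of triangle VWQ ⇒ Z = (1/3, 1/3)
2. B lies on line WZ with WB:BZ = 5:2 ⇒ B = (5/21, 11/21)
3. X is the midpoint of VB ⇒ X = (5/42, 11/42)
2·[QBX] = 11/42, 2·[XQZ] = 5/42
[QBX]:[XQZ] = 11/42:5/42 = 11/5

[QBX]:[XQZ] = 11/5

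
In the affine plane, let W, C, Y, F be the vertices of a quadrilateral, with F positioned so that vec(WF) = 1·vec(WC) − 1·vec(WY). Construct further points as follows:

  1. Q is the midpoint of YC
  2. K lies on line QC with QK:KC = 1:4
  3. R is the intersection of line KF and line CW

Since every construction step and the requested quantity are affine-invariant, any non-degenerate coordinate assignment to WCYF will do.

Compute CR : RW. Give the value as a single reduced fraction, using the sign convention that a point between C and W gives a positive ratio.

CR:RW = 2/5

Choose coordinates W = (0, 0), C = (1, 0), Y = (0, 1), F = (1, -1).
1. Q is the midpoint of YC ⇒ Q = (1/2, 1/2)
2. K lies on line QC with QK:KC = 1:4 ⇒ K = (3/5, 2/5)
3. R is the intersection of line KF and line CW ⇒ R = (5/7, 0)
R = C + t·(W−C) with t = 2/7, so CR:RW = t:(1−t) = 2/7:5/7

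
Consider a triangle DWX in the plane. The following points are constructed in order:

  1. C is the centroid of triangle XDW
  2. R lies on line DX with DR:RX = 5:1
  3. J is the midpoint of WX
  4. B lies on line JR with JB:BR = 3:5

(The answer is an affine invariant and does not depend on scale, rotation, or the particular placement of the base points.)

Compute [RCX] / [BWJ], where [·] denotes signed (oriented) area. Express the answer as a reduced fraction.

Choose coordinates D = (0, 0), W = (1, 0), X = (0, 1).
1. C is the centroid of triangle XDW ⇒ C = (1/3, 1/3)
2. R lies on line DX with DR:RX = 5:1 ⇒ R = (0, 5/6)
3. J is the midpoint of WX ⇒ J = (1/2, 1/2)
4. B lies on line JR with JB:BR = 3:5 ⇒ B = (5/16, 5/8)
2·[RCX] = 1/18, 2·[BWJ] = 1/32
[RCX]:[BWJ] = 1/18:1/32 = 16/9

[RCX]:[BWJ] = 16/9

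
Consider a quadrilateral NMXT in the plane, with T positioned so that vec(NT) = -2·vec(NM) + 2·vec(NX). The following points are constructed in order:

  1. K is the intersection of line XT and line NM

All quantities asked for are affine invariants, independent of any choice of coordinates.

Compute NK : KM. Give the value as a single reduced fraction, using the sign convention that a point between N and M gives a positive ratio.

Work in coordinates with N = (0, 0), M = (1, 0), X = (0, 1), T = (-2, 2).
1. K is the intersection of line XT and line NM ⇒ K = (2, 0)
K = N + t·(M−N) with t = 2, so NK:KM = t:(1−t) = 2:-1

NK:KM = -2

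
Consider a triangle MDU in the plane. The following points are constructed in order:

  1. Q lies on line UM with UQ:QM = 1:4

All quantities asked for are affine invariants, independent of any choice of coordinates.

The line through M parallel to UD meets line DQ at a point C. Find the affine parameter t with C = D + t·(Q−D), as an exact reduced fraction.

t = 5

Work in coordinates with M = (0, 0), D = (1, 0), U = (0, 1).
1. Q lies on line UM with UQ:QM = 1:4 ⇒ Q = (0, 4/5)
through M parallel to UD: direction (1, -1); meets DQ at C = (-4, 4)
C = D + t·(Q−D) with t = 5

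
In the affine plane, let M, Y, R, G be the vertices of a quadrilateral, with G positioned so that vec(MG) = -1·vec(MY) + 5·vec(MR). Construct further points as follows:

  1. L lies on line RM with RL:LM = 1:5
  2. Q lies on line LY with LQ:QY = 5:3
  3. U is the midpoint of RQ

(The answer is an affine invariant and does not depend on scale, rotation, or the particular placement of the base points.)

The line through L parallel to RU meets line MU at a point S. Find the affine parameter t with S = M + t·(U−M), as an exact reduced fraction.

Set M = (0, 0), Y = (1, 0), R = (0, 1), G = (-1, 5); any affine frame gives the same invariant.
1. L lies on line RM with RL:LM = 1:5 ⇒ L = (0, 5/6)
2. Q lies on line LY with LQ:QY = 5:3 ⇒ Q = (5/8, 5/16)
3. U is the midpoint of RQ ⇒ U = (5/16, 21/32)
through L parallel to RU: direction (5/16, -11/32); meets MU at S = (25/96, 35/64)
S = M + t·(U−M) with t = 5/6

t = 5/6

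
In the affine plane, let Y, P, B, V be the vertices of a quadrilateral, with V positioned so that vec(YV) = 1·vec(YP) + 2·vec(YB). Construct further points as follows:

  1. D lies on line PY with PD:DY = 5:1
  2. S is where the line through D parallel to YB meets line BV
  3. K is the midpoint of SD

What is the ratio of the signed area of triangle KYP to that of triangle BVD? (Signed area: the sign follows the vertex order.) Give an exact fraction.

Assign Y = (0, 0), P = (1, 0), B = (0, 1), V = (1, 2) — the answer is frame-independent, so this choice is without loss of generality.
1. D lies on line PY with PD:DY = 5:1 ⇒ D = (1/6, 0)
2. S is where the line through D parallel to YB meets line BV ⇒ S = (1/6, 7/6)
3. K is the midpoint of SD ⇒ K = (1/6, 7/12)
2·[KYP] = 7/12, 2·[BVD] = -7/6
[KYP]:[BVD] = 7/12:-7/6 = -1/2

[KYP]:[BVD] = -1/2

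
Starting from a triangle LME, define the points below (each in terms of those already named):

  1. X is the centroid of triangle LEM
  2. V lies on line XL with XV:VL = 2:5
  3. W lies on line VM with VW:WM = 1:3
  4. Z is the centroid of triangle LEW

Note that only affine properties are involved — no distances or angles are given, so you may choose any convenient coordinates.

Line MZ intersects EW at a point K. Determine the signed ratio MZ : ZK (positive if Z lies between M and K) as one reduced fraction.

MZ:ZK = -15/4

Assign L = (0, 0), M = (1, 0), E = (0, 1) — the answer is frame-independent, so this choice is without loss of generality.
1. X is the centroid of triangle LEM ⇒ X = (1/3, 1/3)
2. V lies on line XL with XV:VL = 2:5 ⇒ V = (5/21, 5/21)
3. W lies on line VM with VW:WM = 1:3 ⇒ W = (3/7, 5/28)
4. Z is the centroid of triangle LEW ⇒ Z = (1/7, 11/28)
line MZ meets EW at K = (13/35, 121/420)
Z = M + t·(K−M) with t = 15/11, so MZ:ZK = 15/11:-4/11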